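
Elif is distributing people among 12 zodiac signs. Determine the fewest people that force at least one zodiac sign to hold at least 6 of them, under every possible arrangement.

With 60 people one could put exactly 5 in each of the 12 zodiac signs, and no zodiac sign would reach 6.
Pigeonhole: one more person must land in a zodiac sign that already has 5, giving it 6.
So 12 × 5 + 1 = 61 people are required.

61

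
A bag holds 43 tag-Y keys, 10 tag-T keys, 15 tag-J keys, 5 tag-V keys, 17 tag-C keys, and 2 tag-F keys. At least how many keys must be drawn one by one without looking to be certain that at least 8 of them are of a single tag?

Put each drawn key into a box by tag. The largest draw with every box below 8 takes min(count, 7) from each tag; tags with fewer than 7 contribute all they have.
Σ min(cᵢ, 7) = 7 + 7 + 7 + 5 + 7 + 2 = 35.
Draw number 35 + 1 = 36 must push one box to 8.

36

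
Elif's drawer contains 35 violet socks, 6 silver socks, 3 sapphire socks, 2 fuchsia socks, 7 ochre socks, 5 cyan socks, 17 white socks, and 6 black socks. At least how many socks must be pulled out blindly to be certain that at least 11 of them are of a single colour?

An adversary could hand out at most 10 socks per colour (6 colours run out sooner): 10 + 6 + 3 + 2 + 7 + 5 + 10 + 6 = 49 socks and still no colour has 11.
By the pigeonhole principle, one more sock lands in a colour already at 10, so 50 draws are enough and 49 are not.

50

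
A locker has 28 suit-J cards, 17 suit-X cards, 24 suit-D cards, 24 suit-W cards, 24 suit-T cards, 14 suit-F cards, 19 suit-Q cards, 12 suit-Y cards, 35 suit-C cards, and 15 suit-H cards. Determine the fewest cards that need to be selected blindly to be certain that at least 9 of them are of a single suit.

Pigeonhole: put each drawn card into a box by suit. The largest draw with every box below 9 takes min(count, 8) from each suit.
Σ min(cᵢ, 8) = 8 + 8 + 8 + 8 + 8 + 8 + 8 + 8 + 8 + 8 = 80.
Draw number 80 + 1 = 81 must push one box to 9.

81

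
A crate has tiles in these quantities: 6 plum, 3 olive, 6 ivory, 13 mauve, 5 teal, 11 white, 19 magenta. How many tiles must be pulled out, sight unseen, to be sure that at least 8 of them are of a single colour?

42

An adversary could hand out at most 7 tiles per colour (4 colours run out sooner): 6 + 3 + 6 + 7 + 5 + 7 + 7 = 41 tiles and still no colour has 8.
One more tile lands in a colour already at 7, so 42 draws are enough and 41 are not.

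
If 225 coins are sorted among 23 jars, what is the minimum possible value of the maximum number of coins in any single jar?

10

The 23 jars are the holes and the 225 coins are the pigeons.
If every jar held at most 9 coins, the total would be at most 23 × 9 = 207, which is less than 225.
So some jar holds at least ⌈225/23⌉ = 10 coins.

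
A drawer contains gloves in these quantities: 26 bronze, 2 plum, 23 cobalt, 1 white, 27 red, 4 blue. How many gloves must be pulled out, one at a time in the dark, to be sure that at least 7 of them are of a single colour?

26

An adversary could hand out at most 6 gloves per colour (plum, white, blue run out sooner): 6 + 2 + 6 + 1 + 6 + 4 = 25 gloves and still no colour has 7.
By pigeonhole, one more glove lands in a colour already at 6, so 26 draws are enough and 25 are not.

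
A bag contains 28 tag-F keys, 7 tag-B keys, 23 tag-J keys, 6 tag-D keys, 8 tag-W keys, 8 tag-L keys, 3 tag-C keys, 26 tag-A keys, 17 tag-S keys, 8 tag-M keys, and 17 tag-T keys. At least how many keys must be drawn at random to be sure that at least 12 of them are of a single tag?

The 11 tags are the holes; the keys drawn are the pigeons.
To avoid 12 of any one tag, the worst case takes at most 11 of each tag, or every key of a tag that has fewer than 11.
That gives 11 + 7 + 11 + 6 + 8 + 8 + 3 + 11 + 11 + 8 + 11 = 95 keys with no tag reaching 12.
The next key forces some tag to 12, so 95 + 1 = 96.

96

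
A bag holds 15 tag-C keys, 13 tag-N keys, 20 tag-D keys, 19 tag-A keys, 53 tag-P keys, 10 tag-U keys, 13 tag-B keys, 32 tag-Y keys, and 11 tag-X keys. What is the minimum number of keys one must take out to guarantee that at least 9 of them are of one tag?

73

By pigeonhole, put each drawn key into a box by tag. The largest draw with every box below 9 takes min(count, 8) from each tag.
Σ min(cᵢ, 8) = 8 + 8 + 8 + 8 + 8 + 8 + 8 + 8 + 8 = 72.
Draw number 72 + 1 = 73 must push one box to 9.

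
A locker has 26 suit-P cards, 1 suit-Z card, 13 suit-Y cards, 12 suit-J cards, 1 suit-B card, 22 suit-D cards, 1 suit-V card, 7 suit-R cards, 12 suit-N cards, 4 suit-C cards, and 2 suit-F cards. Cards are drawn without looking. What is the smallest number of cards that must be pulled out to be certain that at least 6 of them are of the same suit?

40

By the pigeonhole principle, put each drawn card into a box by suit. The largest draw with every box below 6 takes min(count, 5) from each suit; suits with fewer than 5 contribute all they have.
Σ min(cᵢ, 5) = 5 + 1 + 5 + 5 + 1 + 5 + 1 + 5 + 5 + 4 + 2 = 39.
Draw number 39 + 1 = 40 must push one box to 6.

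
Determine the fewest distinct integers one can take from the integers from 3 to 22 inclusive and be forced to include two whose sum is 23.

12

A set avoiding the sum 23 can contain at most one of each pair {x, 23−x}, plus the 2 elements whose complement lies outside the range.
The integers 12, …, 22 (11 of them) are such a set: any two sum to at least 12+13 = 25 > 23.
Any 12th integer completes one of the 9 pairs, so 12 choices force a sum of 23.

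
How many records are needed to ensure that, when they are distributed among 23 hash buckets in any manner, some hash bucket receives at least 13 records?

277

With 276 records one could put exactly 12 in each of the 23 hash buckets, and no hash bucket would reach 13.
One more record must land in a hash bucket that already has 12, giving it 13.
So 23 × 12 + 1 = 277 records are required.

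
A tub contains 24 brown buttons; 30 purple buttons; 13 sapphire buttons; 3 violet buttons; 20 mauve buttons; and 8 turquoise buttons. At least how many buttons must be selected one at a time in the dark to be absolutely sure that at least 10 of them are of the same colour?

An adversary could hand out at most 9 buttons per colour (violet, turquoise run out sooner): 9 + 9 + 9 + 3 + 9 + 8 = 47 buttons and still no colour has 10.
Pigeonhole: one more button lands in a colour already at 9, so 48 draws are enough and 47 are not.

48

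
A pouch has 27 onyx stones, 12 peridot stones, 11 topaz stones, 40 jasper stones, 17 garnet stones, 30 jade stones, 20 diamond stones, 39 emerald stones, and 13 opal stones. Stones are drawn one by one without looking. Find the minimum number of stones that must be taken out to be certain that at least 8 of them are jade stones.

In the worst case for collecting jade stones, every non-jade stone comes out first.
There are 27 + 12 + 11 + 40 + 17 + 20 + 39 + 13 = 179 non-jade stones altogether.
After those, each further stone must be jade, so 179 + 8 = 187 draws guarantee 8 jade stones.

187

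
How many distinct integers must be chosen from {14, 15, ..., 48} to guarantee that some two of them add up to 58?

A set avoiding the sum 58 can contain at most one of each pair {x, 58−x}, plus the 5 elements whose complement lies outside the range or equal to its own complement.
The integers 29, …, 48 (20 of them) are such a set: any two sum to at least 29+30 = 59 > 58.
Any 21st integer completes one of the 15 pairs, so 21 choices force a sum of 58.

21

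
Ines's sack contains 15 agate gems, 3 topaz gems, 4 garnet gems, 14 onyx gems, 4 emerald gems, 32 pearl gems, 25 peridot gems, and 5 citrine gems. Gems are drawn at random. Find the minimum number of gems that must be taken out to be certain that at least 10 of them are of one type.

53

By pigeonhole, the 8 types are the holes; the gems drawn are the pigeons.
To avoid 10 of any one type, the worst case takes at most 9 of each type, or every gem of a type that has fewer than 9.
That gives 9 + 3 + 4 + 9 + 4 + 9 + 9 + 5 = 52 gems with no type reaching 10.
The next gem forces some type to 10, so 52 + 1 = 53.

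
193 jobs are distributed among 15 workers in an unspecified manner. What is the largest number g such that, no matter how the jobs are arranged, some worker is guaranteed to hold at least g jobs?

13

Pigeonhole: the 15 workers are the holes and the 193 jobs are the pigeons.
If every worker held at most 12 jobs, the total would be at most 15 × 12 = 180, which is less than 193.
So some worker holds at least ⌈193/15⌉ = 13 jobs.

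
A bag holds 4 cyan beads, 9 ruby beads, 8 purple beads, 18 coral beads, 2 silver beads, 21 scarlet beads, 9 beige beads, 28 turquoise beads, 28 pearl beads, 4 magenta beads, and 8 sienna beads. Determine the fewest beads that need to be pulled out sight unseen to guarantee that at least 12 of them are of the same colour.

Put each drawn bead into a box by colour. The largest draw with every box below 12 takes min(count, 11) from each colour; colours with fewer than 11 contribute all they have.
Σ min(cᵢ, 11) = 4 + 9 + 8 + 11 + 2 + 11 + 9 + 11 + 11 + 4 + 8 = 88.
Draw number 88 + 1 = 89 must push one box to 12.

89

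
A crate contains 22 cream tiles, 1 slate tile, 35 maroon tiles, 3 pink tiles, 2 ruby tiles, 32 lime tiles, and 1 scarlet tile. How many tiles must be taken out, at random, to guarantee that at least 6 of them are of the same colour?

An adversary could hand out at most 5 tiles per colour (4 colours run out sooner): 5 + 1 + 5 + 3 + 2 + 5 + 1 = 22 tiles and still no colour has 6.
Pigeonhole: one more tile lands in a colour already at 5, so 23 draws are enough and 22 are not.

23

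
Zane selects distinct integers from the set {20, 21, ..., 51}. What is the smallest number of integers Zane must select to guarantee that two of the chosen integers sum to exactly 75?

19

Group the elements by complementary pair {x, 75−x}: {24,51}, {25,50}, {26,49}, …, giving 14 two-element pairs and 4 integers whose partner 75−x falls outside [20,51].
Treating each of those 18 groups as a pigeonhole, one can pick one integer per group — 18 integers — with no two summing to 75.
The 19th integer lands in an occupied pair, forcing a sum of 75.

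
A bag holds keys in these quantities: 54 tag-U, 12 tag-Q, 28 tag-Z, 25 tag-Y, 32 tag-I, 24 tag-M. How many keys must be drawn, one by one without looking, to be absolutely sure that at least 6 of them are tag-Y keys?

In the worst case for collecting tag-Y keys, every non-tag-Y key comes out first.
There are 54 + 12 + 28 + 32 + 24 = 150 non-tag-Y keys altogether.
After those, each further key must be tag-Y, so 150 + 6 = 156 draws guarantee 6 tag-Y keys.

156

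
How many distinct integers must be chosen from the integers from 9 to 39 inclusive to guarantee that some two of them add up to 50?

18

Group the elements by complementary pair {x, 50−x}: {11,39}, {12,38}, {13,37}, …, giving 14 two-element pairs, the single value 25 (it cannot pair with itself since the integers are distinct), and 2 integers whose partner 50−x falls outside [9,39].
By the pigeonhole principle, treating each of those 17 groups as a pigeonhole, one can pick one integer per group — 17 integers — with no two summing to 50.
The 18th integer lands in an occupied pair, forcing a sum of 50.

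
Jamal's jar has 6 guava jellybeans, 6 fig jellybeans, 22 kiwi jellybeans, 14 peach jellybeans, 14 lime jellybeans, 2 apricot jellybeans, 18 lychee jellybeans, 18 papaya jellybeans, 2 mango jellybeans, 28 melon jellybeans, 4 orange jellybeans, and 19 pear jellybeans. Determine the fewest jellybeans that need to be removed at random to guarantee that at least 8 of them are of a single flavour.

70

Put each drawn jellybean into a box by flavour. The largest draw with every box below 8 takes min(count, 7) from each flavour; flavours with fewer than 7 contribute all they have.
Σ min(cᵢ, 7) = 6 + 6 + 7 + 7 + 7 + 2 + 7 + 7 + 2 + 7 + 4 + 7 = 69.
Draw number 69 + 1 = 70 must push one box to 8.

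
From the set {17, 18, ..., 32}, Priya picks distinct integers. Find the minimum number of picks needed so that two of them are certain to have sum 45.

11

A set avoiding the sum 45 can contain at most one of each pair {x, 45−x}, plus the 4 elements whose complement lies outside the range.
The integers 23, …, 32 (10 of them) are such a set: any two sum to at least 23+24 = 47 > 45.
By pigeonhole, any 11th integer completes one of the 6 pairs, so 11 choices force a sum of 45.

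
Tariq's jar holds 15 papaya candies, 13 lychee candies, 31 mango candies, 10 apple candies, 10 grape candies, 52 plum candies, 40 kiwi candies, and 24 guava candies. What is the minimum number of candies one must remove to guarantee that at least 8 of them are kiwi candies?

In the worst case for collecting kiwi candies, every non-kiwi candy comes out first.
There are 15 + 13 + 31 + 10 + 10 + 52 + 24 = 155 non-kiwi candies altogether.
After those, each further candy must be kiwi, so 155 + 8 = 163 draws guarantee 8 kiwi candies.

163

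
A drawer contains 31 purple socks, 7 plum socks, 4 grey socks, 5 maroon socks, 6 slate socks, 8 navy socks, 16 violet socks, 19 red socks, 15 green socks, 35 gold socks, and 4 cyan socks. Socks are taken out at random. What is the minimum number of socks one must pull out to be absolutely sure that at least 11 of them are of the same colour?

An adversary could hand out at most 10 socks per colour (6 colours run out sooner): 10 + 7 + 4 + 5 + 6 + 8 + 10 + 10 + 10 + 10 + 4 = 84 socks and still no colour has 11.
By pigeonhole, one more sock lands in a colour already at 10, so 85 draws are enough and 84 are not.

85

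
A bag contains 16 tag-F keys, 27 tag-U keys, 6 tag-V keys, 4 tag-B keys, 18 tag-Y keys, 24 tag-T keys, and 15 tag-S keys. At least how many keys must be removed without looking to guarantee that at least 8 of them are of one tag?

An adversary could hand out at most 7 keys per tag (tag-V, tag-B run out sooner): 7 + 7 + 6 + 4 + 7 + 7 + 7 = 45 keys and still no tag has 8.
One more key lands in a tag already at 7, so 46 draws are enough and 45 are not.

46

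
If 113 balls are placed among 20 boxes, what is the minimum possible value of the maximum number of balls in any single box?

Pigeonhole: the 20 boxes are the holes and the 113 balls are the pigeons.
If every box held at most 5 balls, the total would be at most 20 × 5 = 100, which is less than 113.
So some box holds at least ⌈113/20⌉ = 6 balls.

6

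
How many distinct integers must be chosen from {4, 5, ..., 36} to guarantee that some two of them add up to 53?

24

A set avoiding the sum 53 can contain at most one of each pair {x, 53−x}, plus the 13 elements whose complement lies outside the range.
The integers 4, …, 26 (23 of them) are such a set: any two sum to at least 4+5 = 9 and at most 25+26 = 51 < 53.
Pigeonhole: any 24th integer completes one of the 10 pairs, so 24 choices force a sum of 53.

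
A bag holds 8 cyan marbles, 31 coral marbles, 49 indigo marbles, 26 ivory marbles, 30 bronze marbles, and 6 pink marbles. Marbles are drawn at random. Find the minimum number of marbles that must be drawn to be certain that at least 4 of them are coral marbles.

In the worst case for collecting coral marbles, every non-coral marble comes out first.
There are 8 + 49 + 26 + 30 + 6 = 119 non-coral marbles altogether.
After those, each further marble must be coral, so 119 + 4 = 123 draws guarantee 4 coral marbles.

123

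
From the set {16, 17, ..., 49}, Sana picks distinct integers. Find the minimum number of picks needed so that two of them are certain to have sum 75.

Group the elements by complementary pair {x, 75−x}: {26,49}, {27,48}, {28,47}, …, giving 12 two-element pairs and 10 integers whose partner 75−x falls outside [16,49].
By pigeonhole, treating each of those 22 groups as a pigeonhole, one can pick one integer per group — 22 integers — with no two summing to 75.
The 23rd integer lands in an occupied pair, forcing a sum of 75.

23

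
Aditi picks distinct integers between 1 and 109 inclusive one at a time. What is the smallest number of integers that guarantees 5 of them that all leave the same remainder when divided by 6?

25

The 6 residue classes mod 6 are the pigeonholes.
With 24 integers one could put 4 in each residue class and have no class reach 5.
The 25th integer pushes some class to 5, so 6·4 + 1 = 25.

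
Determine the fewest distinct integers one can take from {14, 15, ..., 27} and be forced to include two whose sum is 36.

Two chosen integers sum to 36 exactly when both halves of some pair {x, 36−x} with 14 ≤ x ≤ 36−x ≤ 22 are chosen — 4 such pairs.
The remaining 6 elements (those with no distinct partner in range) can never complete a 36-sum, so the worst case takes all of them and one from each pair: 6 + 4 = 10.
By pigeonhole, the 11th integer has to be the second member of some pair, so 10 + 1 = 11.

11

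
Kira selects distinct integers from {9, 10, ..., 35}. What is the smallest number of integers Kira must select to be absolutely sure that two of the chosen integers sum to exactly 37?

18

A set avoiding the sum 37 can contain at most one of each pair {x, 37−x}, plus the 7 elements whose complement lies outside the range.
The integers 19, …, 35 (17 of them) are such a set: any two sum to at least 19+20 = 39 > 37.
Pigeonhole: any 18th integer completes one of the 10 pairs, so 18 choices force a sum of 37.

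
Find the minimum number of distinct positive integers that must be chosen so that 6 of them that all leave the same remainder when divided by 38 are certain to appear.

191

The 38 residue classes mod 38 are the pigeonholes.
With 190 integers one could put 5 in each residue class and have no class reach 6.
The 191st integer pushes some class to 6, so 38·5 + 1 = 191.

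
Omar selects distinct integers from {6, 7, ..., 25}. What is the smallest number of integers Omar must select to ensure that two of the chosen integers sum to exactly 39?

A set avoiding the sum 39 can contain at most one of each pair {x, 39−x}, plus the 8 elements whose complement lies outside the range.
The integers 6, …, 19 (14 of them) are such a set: any two sum to at least 6+7 = 13 and at most 18+19 = 37 < 39.
By pigeonhole, any 15th integer completes one of the 6 pairs, so 15 choices force a sum of 39.

15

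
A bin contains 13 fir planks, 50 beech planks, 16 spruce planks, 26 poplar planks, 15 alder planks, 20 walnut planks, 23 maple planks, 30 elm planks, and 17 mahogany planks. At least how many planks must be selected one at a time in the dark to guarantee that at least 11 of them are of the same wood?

Put each drawn plank into a box by wood. The largest draw with every box below 11 takes min(count, 10) from each wood.
Σ min(cᵢ, 10) = 10 + 10 + 10 + 10 + 10 + 10 + 10 + 10 + 10 = 90.
Draw number 90 + 1 = 91 must push one box to 11.

91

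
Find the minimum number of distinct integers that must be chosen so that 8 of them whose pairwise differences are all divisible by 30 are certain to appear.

Integers whose pairwise differences are multiples of 30 are exactly those sharing a remainder mod 30. The 30 residue classes mod 30 are the pigeonholes.
With 210 integers one could put 7 in each residue class and have no class reach 8.
The 211th integer pushes some class to 8, so 30·7 + 1 = 211.

211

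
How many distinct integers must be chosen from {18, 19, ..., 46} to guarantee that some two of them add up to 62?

17

Two chosen integers sum to 62 exactly when both halves of some pair {x, 62−x} with 18 ≤ x ≤ 62−x ≤ 44 are chosen — 13 such pairs.
The remaining 3 elements (those with no distinct partner in range) can never complete a 62-sum, so the worst case takes all of them and one from each pair: 3 + 13 = 16.
The 17th integer has to be the second member of some pair, so 16 + 1 = 17.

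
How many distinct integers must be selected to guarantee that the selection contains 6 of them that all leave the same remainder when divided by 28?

The 28 residue classes mod 28 are the pigeonholes.
With 140 integers one could put 5 in each residue class and have no class reach 6.
The 141st integer pushes some class to 6, so 28·5 + 1 = 141.

141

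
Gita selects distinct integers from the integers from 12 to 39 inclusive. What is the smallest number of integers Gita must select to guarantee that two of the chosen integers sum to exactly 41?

20

A set avoiding the sum 41 can contain at most one of each pair {x, 41−x}, plus the 10 elements whose complement lies outside the range.
The integers 21, …, 39 (19 of them) are such a set: any two sum to at least 21+22 = 43 > 41.
Any 20th integer completes one of the 9 pairs, so 20 choices force a sum of 41.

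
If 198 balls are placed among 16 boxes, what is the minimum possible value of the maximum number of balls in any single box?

By pigeonhole, the 16 boxes are the holes and the 198 balls are the pigeons.
If every box held at most 12 balls, the total would be at most 16 × 12 = 192, which is less than 198.
So some box holds at least ⌈198/16⌉ = 13 balls.

13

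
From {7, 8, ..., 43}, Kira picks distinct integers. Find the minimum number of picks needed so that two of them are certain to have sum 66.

Group the elements by complementary pair {x, 66−x}: {23,43}, {24,42}, {25,41}, …, giving 10 two-element pairs, the single value 33 (it cannot pair with itself since the integers are distinct), and 16 integers whose partner 66−x falls outside [7,43].
Treating each of those 27 groups as a pigeonhole, one can pick one integer per group — 27 integers — with no two summing to 66.
The 28th integer lands in an occupied pair, forcing a sum of 66.

28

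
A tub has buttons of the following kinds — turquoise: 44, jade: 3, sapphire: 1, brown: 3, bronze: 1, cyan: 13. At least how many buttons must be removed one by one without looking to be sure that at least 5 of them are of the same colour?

17

An adversary could hand out at most 4 buttons per colour (4 colours run out sooner): 4 + 3 + 1 + 3 + 1 + 4 = 16 buttons and still no colour has 5.
One more button lands in a colour already at 4, so 17 draws are enough and 16 are not.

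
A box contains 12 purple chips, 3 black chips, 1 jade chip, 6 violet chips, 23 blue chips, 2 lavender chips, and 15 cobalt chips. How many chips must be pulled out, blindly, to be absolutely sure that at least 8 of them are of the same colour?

Put each drawn chip into a box by colour. The largest draw with every box below 8 takes min(count, 7) from each colour; colours with fewer than 7 contribute all they have.
Σ min(cᵢ, 7) = 7 + 3 + 1 + 6 + 7 + 2 + 7 = 33.
Draw number 33 + 1 = 34 must push one box to 8.

34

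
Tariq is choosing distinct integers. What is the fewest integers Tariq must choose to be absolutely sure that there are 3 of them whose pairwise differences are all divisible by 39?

Integers whose pairwise differences are multiples of 39 are exactly those sharing a remainder mod 39. By pigeonhole, the 39 residue classes mod 39 are the pigeonholes.
With 78 integers one could put 2 in each residue class and have no class reach 3.
The 79th integer pushes some class to 3, so 39·2 + 1 = 79.

79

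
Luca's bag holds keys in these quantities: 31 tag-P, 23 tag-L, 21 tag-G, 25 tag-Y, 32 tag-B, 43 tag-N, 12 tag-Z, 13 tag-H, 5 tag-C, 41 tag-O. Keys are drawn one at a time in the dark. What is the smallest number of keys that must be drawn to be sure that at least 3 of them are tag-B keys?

In the worst case for collecting tag-B keys, every non-tag-B key comes out first.
There are 31 + 23 + 21 + 25 + 43 + 12 + 13 + 5 + 41 = 214 non-tag-B keys altogether.
After those, each further key must be tag-B, so 214 + 3 = 217 draws guarantee 3 tag-B keys.

217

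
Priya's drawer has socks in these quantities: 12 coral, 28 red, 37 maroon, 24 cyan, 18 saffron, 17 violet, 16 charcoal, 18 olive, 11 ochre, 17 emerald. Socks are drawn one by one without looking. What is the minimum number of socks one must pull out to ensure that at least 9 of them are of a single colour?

81

Pigeonhole: put each drawn sock into a box by colour. The largest draw with every box below 9 takes min(count, 8) from each colour.
Σ min(cᵢ, 8) = 8 + 8 + 8 + 8 + 8 + 8 + 8 + 8 + 8 + 8 = 80.
Draw number 80 + 1 = 81 must push one box to 9.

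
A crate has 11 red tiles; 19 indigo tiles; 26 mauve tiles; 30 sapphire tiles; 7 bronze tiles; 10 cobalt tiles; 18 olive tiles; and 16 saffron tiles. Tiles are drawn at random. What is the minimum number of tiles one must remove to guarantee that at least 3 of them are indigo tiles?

121

In the worst case for collecting indigo tiles, every non-indigo tile comes out first.
There are 11 + 26 + 30 + 7 + 10 + 18 + 16 = 118 non-indigo tiles altogether.
After those, each further tile must be indigo, so 118 + 3 = 121 draws guarantee 3 indigo tiles.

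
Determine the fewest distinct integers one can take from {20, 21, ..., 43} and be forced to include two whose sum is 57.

Group the elements by complementary pair {x, 57−x}: {20,37}, {21,36}, {22,35}, …, giving 9 two-element pairs and 6 integers whose partner 57−x falls outside [20,43].
Pigeonhole: treating each of those 15 groups as a pigeonhole, one can pick one integer per group — 15 integers — with no two summing to 57.
The 16th integer lands in an occupied pair, forcing a sum of 57.

16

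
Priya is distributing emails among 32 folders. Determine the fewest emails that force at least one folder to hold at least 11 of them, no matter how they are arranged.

321

With 320 emails one could put exactly 10 in each of the 32 folders, and no folder would reach 11.
One more email must land in a folder that already has 10, giving it 11.
So 32 × 10 + 1 = 321 emails are required.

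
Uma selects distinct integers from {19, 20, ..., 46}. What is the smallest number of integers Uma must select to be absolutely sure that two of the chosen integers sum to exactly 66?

Two chosen integers sum to 66 exactly when both halves of some pair {x, 66−x} with 20 ≤ x ≤ 66−x ≤ 46 are chosen — 13 such pairs.
The remaining 2 elements (those with no distinct partner in range) can never complete a 66-sum, so the worst case takes all of them and one from each pair: 2 + 13 = 15.
Pigeonhole: the 16th integer has to be the second member of some pair, so 15 + 1 = 16.

16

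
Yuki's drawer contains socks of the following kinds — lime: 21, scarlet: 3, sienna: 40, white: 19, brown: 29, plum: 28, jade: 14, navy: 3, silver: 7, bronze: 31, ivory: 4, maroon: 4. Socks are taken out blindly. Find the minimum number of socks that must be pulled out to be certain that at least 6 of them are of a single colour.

55

Pigeonhole: the 12 colours are the holes; the socks drawn are the pigeons.
To avoid 6 of any one colour, the worst case takes at most 5 of each colour, or every sock of a colour that has fewer than 5.
That gives 5 + 3 + 5 + 5 + 5 + 5 + 5 + 3 + 5 + 5 + 4 + 4 = 54 socks with no colour reaching 6.
The next sock forces some colour to 6, so 54 + 1 = 55.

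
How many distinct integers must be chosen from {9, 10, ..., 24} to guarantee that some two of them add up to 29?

A set avoiding the sum 29 can contain at most one of each pair {x, 29−x}, plus the 4 elements whose complement lies outside the range.
The integers 15, …, 24 (10 of them) are such a set: any two sum to at least 15+16 = 31 > 29.
By the pigeonhole principle, any 11th integer completes one of the 6 pairs, so 11 choices force a sum of 29.

11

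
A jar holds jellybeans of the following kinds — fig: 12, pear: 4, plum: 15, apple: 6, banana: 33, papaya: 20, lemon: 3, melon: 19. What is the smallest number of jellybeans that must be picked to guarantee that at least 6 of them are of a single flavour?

38

An adversary could hand out at most 5 jellybeans per flavour (pear, lemon run out sooner): 5 + 4 + 5 + 5 + 5 + 5 + 3 + 5 = 37 jellybeans and still no flavour has 6.
One more jellybean lands in a flavour already at 5, so 38 draws are enough and 37 are not.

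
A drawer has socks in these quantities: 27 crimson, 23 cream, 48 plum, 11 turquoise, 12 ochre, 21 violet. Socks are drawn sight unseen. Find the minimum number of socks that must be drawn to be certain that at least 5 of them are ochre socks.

In the worst case for collecting ochre socks, every non-ochre sock comes out first.
There are 27 + 23 + 48 + 11 + 21 = 130 non-ochre socks altogether.
After those, each further sock must be ochre, so 130 + 5 = 135 draws guarantee 5 ochre socks.

135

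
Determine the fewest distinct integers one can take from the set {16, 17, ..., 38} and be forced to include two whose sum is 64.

A set avoiding the sum 64 can contain at most one of each pair {x, 64−x}, plus the 11 elements whose complement lies outside the range or equal to its own complement.
The integers 16, …, 32 (17 of them) are such a set: any two sum to at least 16+17 = 33 and at most 31+32 = 63 < 64.
Any 18th integer completes one of the 6 pairs, so 18 choices force a sum of 64.

18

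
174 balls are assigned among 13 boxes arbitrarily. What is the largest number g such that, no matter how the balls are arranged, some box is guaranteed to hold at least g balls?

The 13 boxes are the holes and the 174 balls are the pigeons.
If every box held at most 13 balls, the total would be at most 13 × 13 = 169, which is less than 174.
So some box holds at least ⌈174/13⌉ = 14 balls.

14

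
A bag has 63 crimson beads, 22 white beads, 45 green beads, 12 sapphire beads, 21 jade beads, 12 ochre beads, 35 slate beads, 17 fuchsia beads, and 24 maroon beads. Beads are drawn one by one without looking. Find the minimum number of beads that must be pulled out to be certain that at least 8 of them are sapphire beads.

247

In the worst case for collecting sapphire beads, every non-sapphire bead comes out first.
There are 63 + 22 + 45 + 21 + 12 + 35 + 17 + 24 = 239 non-sapphire beads altogether.
After those, each further bead must be sapphire, so 239 + 8 = 247 draws guarantee 8 sapphire beads.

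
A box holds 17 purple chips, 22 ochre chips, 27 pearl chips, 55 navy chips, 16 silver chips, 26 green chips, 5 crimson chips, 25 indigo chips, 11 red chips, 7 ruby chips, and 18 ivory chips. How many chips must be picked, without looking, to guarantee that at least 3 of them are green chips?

In the worst case for collecting green chips, every non-green chip comes out first.
There are 17 + 22 + 27 + 55 + 16 + 5 + 25 + 11 + 7 + 18 = 203 non-green chips altogether.
After those, each further chip must be green, so 203 + 3 = 206 draws guarantee 3 green chips.

206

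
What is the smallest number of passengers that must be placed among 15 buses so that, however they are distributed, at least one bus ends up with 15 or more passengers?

With 210 passengers one could put exactly 14 in each of the 15 buses, and no bus would reach 15.
One more passenger must land in a bus that already has 14, giving it 15.
So 15 × 14 + 1 = 211 passengers are required.

211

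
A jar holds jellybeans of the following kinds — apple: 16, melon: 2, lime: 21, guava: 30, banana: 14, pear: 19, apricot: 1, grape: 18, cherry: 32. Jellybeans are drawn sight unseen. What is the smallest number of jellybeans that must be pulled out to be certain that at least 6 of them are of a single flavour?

Put each drawn jellybean into a box by flavour. The largest draw with every box below 6 takes min(count, 5) from each flavour; flavours with fewer than 5 contribute all they have.
Σ min(cᵢ, 5) = 5 + 2 + 5 + 5 + 5 + 5 + 1 + 5 + 5 = 38.
Draw number 38 + 1 = 39 must push one box to 6.

39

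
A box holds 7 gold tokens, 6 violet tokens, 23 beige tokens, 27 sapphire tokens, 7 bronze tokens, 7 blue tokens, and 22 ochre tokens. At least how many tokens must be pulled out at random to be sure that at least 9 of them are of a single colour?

52

By pigeonhole, the 7 colours are the holes; the tokens drawn are the pigeons.
To avoid 9 of any one colour, the worst case takes at most 8 of each colour, or every token of a colour that has fewer than 8.
That gives 7 + 6 + 8 + 8 + 7 + 7 + 8 = 51 tokens with no colour reaching 9.
The next token forces some colour to 9, so 51 + 1 = 52.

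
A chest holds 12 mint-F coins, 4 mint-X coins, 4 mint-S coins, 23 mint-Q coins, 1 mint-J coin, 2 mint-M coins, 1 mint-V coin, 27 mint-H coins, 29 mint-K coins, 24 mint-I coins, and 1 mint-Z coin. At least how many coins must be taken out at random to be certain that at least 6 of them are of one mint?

39

An adversary could hand out at most 5 coins per mint (6 mints run out sooner): 5 + 4 + 4 + 5 + 1 + 2 + 1 + 5 + 5 + 5 + 1 = 38 coins and still no mint has 6.
One more coin lands in a mint already at 5, so 39 draws are enough and 38 are not.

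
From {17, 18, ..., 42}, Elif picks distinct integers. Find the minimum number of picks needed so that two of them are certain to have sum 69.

19

Group the elements by complementary pair {x, 69−x}: {27,42}, {28,41}, {29,40}, …, giving 8 two-element pairs and 10 integers whose partner 69−x falls outside [17,42].
By the pigeonhole principle, treating each of those 18 groups as a pigeonhole, one can pick one integer per group — 18 integers — with no two summing to 69.
The 19th integer lands in an occupied pair, forcing a sum of 69.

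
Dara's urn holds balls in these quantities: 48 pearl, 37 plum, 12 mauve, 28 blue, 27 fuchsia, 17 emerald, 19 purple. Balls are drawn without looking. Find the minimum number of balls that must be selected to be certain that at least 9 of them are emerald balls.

180

In the worst case for collecting emerald balls, every non-emerald ball comes out first.
There are 48 + 37 + 12 + 28 + 27 + 19 = 171 non-emerald balls altogether.
After those, each further ball must be emerald, so 171 + 9 = 180 draws guarantee 9 emerald balls.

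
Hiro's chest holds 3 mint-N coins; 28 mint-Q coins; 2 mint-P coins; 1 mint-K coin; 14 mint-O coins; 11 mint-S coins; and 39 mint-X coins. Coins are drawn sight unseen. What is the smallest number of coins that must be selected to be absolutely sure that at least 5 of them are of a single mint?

An adversary could hand out at most 4 coins per mint (mint-N, mint-P, mint-K run out sooner): 3 + 4 + 2 + 1 + 4 + 4 + 4 = 22 coins and still no mint has 5.
One more coin lands in a mint already at 4, so 23 draws are enough and 22 are not.

23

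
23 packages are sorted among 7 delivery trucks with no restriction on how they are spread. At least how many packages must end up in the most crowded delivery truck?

4

The 7 delivery trucks are the holes and the 23 packages are the pigeons.
If every delivery truck held at most 3 packages, the total would be at most 7 × 3 = 21, which is less than 23.
So some delivery truck holds at least ⌈23/7⌉ = 4 packages.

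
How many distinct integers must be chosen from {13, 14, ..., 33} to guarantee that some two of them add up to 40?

15

Two chosen integers sum to 40 exactly when both halves of some pair {x, 40−x} with 13 ≤ x ≤ 40−x ≤ 27 are chosen — 7 such pairs.
The remaining 7 elements (those with no distinct partner in range) can never complete a 40-sum, so the worst case takes all of them and one from each pair: 7 + 7 = 14.
Pigeonhole: the 15th integer has to be the second member of some pair, so 14 + 1 = 15.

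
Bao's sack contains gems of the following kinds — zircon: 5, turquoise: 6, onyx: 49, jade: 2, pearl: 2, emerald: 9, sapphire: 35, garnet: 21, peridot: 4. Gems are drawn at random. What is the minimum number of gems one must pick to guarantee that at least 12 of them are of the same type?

By the pigeonhole principle, put each drawn gem into a box by type. The largest draw with every box below 12 takes min(count, 11) from each type; types with fewer than 11 contribute all they have.
Σ min(cᵢ, 11) = 5 + 6 + 11 + 2 + 2 + 9 + 11 + 11 + 4 = 61.
Draw number 61 + 1 = 62 must push one box to 12.

62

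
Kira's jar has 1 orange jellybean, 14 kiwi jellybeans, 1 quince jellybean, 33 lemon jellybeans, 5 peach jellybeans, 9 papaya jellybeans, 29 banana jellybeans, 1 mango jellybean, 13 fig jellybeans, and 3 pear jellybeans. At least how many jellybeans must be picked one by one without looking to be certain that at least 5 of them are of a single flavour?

31

The 10 flavours are the holes; the jellybeans drawn are the pigeons.
To avoid 5 of any one flavour, the worst case takes at most 4 of each flavour, or every jellybean of a flavour that has fewer than 4.
That gives 1 + 4 + 1 + 4 + 4 + 4 + 4 + 1 + 4 + 3 = 30 jellybeans with no flavour reaching 5.
The next jellybean forces some flavour to 5, so 30 + 1 = 31.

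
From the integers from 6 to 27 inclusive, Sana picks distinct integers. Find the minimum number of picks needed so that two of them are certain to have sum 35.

13

Two chosen integers sum to 35 exactly when both halves of some pair {x, 35−x} with 8 ≤ x ≤ 35−x ≤ 27 are chosen — 10 such pairs.
The remaining 2 elements (those with no distinct partner in range) can never complete a 35-sum, so the worst case takes all of them and one from each pair: 2 + 10 = 12.
By the pigeonhole principle, the 13th integer has to be the second member of some pair, so 12 + 1 = 13.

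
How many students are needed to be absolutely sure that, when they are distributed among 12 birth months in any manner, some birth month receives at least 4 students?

With 36 students one could put exactly 3 in each of the 12 birth months, and no birth month would reach 4.
By the pigeonhole principle, one more student must land in a birth month that already has 3, giving it 4.
So 12 × 3 + 1 = 37 students are required.

37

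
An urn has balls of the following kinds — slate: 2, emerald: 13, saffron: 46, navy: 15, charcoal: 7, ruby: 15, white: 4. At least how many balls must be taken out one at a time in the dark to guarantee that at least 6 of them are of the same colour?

By pigeonhole, the 7 colours are the holes; the balls drawn are the pigeons.
To avoid 6 of any one colour, the worst case takes at most 5 of each colour, or every ball of a colour that has fewer than 5.
That gives 2 + 5 + 5 + 5 + 5 + 5 + 4 = 31 balls with no colour reaching 6.
The next ball forces some colour to 6, so 31 + 1 = 32.

32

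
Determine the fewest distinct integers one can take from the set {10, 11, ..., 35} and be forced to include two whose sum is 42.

16

A set avoiding the sum 42 can contain at most one of each pair {x, 42−x}, plus the 4 elements whose complement lies outside the range or equal to its own complement.
The integers 21, …, 35 (15 of them) are such a set: any two sum to at least 21+22 = 43 > 42.
By pigeonhole, any 16th integer completes one of the 11 pairs, so 16 choices force a sum of 42.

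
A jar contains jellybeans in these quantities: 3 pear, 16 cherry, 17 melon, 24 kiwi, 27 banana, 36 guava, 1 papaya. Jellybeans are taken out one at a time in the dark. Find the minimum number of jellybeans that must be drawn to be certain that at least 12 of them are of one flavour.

Put each drawn jellybean into a box by flavour. The largest draw with every box below 12 takes min(count, 11) from each flavour; flavours with fewer than 11 contribute all they have.
Σ min(cᵢ, 11) = 3 + 11 + 11 + 11 + 11 + 11 + 1 = 59.
Draw number 59 + 1 = 60 must push one box to 12.

60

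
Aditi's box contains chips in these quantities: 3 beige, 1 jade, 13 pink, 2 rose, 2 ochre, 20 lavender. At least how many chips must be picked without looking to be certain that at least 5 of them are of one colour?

17

Pigeonhole: the 6 colours are the holes; the chips drawn are the pigeons.
To avoid 5 of any one colour, the worst case takes at most 4 of each colour, or every chip of a colour that has fewer than 4.
That gives 3 + 1 + 4 + 2 + 2 + 4 = 16 chips with no colour reaching 5.
The next chip forces some colour to 5, so 16 + 1 = 17.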